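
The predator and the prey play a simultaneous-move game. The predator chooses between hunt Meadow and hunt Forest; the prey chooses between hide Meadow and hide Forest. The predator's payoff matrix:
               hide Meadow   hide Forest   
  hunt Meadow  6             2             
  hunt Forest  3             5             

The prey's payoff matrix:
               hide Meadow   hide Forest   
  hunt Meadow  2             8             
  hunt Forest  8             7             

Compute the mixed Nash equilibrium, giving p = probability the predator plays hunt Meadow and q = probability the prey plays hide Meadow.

In a mixed equilibrium the prey is indifferent between hide Meadow and hide Forest; this condition fixes p.
  the prey's expected payoff from hide Meadow: p·2 + (1−p)·8 = -6p + 8
  the prey's expected payoff from hide Forest: p·8 + (1−p)·7 = p + 7
  -6p + 8 = p + 7  ⇒  -7p = -1  ⇒  p = 1/7.
In a mixed equilibrium the predator is indifferent between hunt Meadow and hunt Forest; this condition fixes q.
  the predator's payoff from hunt Meadow: q·6 + (1−q)·2 = 4q + 2
  the predator's payoff from hunt Forest: q·3 + (1−q)·5 = -2q + 5
  4q + 2 = -2q + 5  ⇒  6q = 3  ⇒  q = 1/2.

p = 1/7, q = 1/2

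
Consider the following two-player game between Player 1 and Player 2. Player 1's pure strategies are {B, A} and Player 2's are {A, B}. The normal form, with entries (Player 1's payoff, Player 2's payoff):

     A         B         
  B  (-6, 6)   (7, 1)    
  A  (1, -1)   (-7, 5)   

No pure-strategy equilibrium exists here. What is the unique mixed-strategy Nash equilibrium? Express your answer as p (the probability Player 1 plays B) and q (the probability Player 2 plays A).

In a mixed equilibrium Player 2 is indifferent between A and B; this condition fixes p.
  Player 2's payoff from A: p·6 + (1−p)·(-1) = 7p - 1
  Player 2's payoff from B: p·1 + (1−p)·5 = -4p + 5
  7p - 1 = -4p + 5  ⇒  11p = 6  ⇒  p = 6/11.
Player 1's indifference between B and A determines Player 2's mixing probability q:
  Player 1's expected payoff from B: q·(-6) + (1−q)·7 = -13q + 7
  Player 1's expected payoff from A: q·1 + (1−q)·(-7) = 8q - 7
  -13q + 7 = 8q - 7  ⇒  -21q = -14  ⇒  q = 2/3.

p = 6/11, q = 2/3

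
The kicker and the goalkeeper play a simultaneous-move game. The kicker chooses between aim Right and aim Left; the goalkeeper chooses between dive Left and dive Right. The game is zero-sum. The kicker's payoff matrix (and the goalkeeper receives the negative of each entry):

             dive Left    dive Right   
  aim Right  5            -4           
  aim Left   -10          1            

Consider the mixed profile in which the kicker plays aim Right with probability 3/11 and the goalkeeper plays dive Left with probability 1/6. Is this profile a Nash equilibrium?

No

Given the kicker's mix p = 3/11, the goalkeeper's payoff from dive Left is 65/11 but from dive Right is 4/11. The goalkeeper strictly prefers dive Left, so the goalkeeper would not mix.
So the proposed profile is not a Nash equilibrium.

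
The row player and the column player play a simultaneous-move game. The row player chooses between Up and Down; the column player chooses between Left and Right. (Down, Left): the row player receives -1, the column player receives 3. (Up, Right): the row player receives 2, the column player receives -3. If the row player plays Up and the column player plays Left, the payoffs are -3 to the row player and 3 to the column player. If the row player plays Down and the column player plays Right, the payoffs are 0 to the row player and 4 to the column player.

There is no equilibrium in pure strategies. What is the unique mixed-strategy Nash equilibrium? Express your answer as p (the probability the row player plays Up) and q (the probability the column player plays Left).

The row player's mix must leave the column player indifferent between Left and Right.
  the column player's payoff from Left: p·3 + (1−p)·3 = 3
  the column player's payoff from Right: p·(-3) + (1−p)·4 = -7p + 4
  3 = -7p + 4  ⇒  7p = 1  ⇒  p = 1/7.
In a mixed equilibrium the row player is indifferent between Up and Down; this condition fixes q.
  the row player's payoff to Up: q·(-3) + (1−q)·2 = -5q + 2
  the row player's payoff to Down: q·(-1) + (1−q)·0 = -q
  -5q + 2 = -q  ⇒  -4q = -2  ⇒  q = 1/2.

p = 1/7, q = 1/2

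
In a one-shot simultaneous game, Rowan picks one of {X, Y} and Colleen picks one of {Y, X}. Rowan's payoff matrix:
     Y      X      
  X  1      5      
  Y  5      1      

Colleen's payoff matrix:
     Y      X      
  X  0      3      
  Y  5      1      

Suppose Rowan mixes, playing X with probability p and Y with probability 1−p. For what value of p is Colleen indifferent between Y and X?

For Colleen to be willing to mix, Colleen must be indifferent between Y and X, which pins down Rowan's mix.
  Colleen's expected payoff from Y: p·0 + (1−p)·5 = -5p + 5
  Colleen's expected payoff from X: p·3 + (1−p)·1 = 2p + 1
  -5p + 5 = 2p + 1  ⇒  -7p = -4  ⇒  p = 4/7.

p = 4/7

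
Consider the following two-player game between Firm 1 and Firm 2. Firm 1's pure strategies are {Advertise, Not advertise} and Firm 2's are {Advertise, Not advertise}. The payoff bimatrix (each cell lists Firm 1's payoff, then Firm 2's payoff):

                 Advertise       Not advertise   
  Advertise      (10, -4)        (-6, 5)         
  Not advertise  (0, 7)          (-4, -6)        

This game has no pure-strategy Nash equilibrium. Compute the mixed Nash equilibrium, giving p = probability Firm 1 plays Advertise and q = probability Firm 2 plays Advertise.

For Firm 2 to be willing to mix, Firm 2 must be indifferent between Advertise and Not advertise, which pins down Firm 1's mix.
  Firm 2's payoff from Advertise: p·(-4) + (1−p)·7 = -11p + 7
  Firm 2's payoff from Not advertise: p·5 + (1−p)·(-6) = 11p - 6
  -11p + 7 = 11p - 6  ⇒  -22p = -13  ⇒  p = 13/22.
In a mixed equilibrium Firm 1 is indifferent between Advertise and Not advertise; this condition fixes q.
  Firm 1's expected payoff from Advertise: q·10 + (1−q)·(-6) = 16q - 6
  Firm 1's expected payoff from Not advertise: q·0 + (1−q)·(-4) = 4q - 4
  16q - 6 = 4q - 4  ⇒  12q = 2  ⇒  q = 1/6.

p = 13/22, q = 1/6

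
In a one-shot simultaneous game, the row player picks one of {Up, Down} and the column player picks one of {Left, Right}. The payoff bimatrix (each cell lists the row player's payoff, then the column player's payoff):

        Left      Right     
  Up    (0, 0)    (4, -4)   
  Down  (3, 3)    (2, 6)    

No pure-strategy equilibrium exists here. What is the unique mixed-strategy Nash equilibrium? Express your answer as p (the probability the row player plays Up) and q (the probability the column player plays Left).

The column player's indifference between Left and Right determines the row player's mixing probability p:
  the column player's payoff from Left: p·0 + (1−p)·3 = -3p + 3
  the column player's payoff from Right: p·(-4) + (1−p)·6 = -10p + 6
  -3p + 3 = -10p + 6  ⇒  7p = 3  ⇒  p = 3/7.
The row player's indifference between Up and Down determines the column player's mixing probability q:
  the row player's payoff from Up: q·0 + (1−q)·4 = -4q + 4
  the row player's payoff from Down: q·3 + (1−q)·2 = q + 2
  -4q + 4 = q + 2  ⇒  -5q = -2  ⇒  q = 2/5.

p = 3/7, q = 2/5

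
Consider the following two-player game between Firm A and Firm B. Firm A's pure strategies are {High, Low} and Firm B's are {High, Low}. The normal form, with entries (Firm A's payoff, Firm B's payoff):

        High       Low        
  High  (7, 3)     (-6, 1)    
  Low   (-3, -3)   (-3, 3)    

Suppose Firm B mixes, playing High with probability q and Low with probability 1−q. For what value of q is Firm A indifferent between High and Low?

q = 3/13

In a mixed equilibrium Firm A is indifferent between High and Low; this condition fixes q.
  Firm A's expected payoff from High: q·7 + (1−q)·(-6) = 13q - 6
  Firm A's expected payoff from Low: q·(-3) + (1−q)·(-3) = -3
  13q - 6 = -3  ⇒  13q = 3  ⇒  q = 3/13.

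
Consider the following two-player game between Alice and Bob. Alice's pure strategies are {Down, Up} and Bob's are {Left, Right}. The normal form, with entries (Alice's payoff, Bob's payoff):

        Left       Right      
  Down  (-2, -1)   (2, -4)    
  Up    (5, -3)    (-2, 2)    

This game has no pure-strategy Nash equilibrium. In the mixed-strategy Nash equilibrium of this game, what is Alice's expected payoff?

Set Alice's expected payoff from Down equal to that from Up:
  Alice's payoff from Down: q·(-2) + (1−q)·2 = -4q + 2
  Alice's payoff from Up: q·5 + (1−q)·(-2) = 7q - 2
  -4q + 2 = 7q - 2  ⇒  -11q = -4  ⇒  q = 4/11.
At equilibrium Alice is indifferent across rows, so Alice's payoff equals the payoff from Down: (4/11)·(-2) + (7/11)·2 = 6/11.

6/11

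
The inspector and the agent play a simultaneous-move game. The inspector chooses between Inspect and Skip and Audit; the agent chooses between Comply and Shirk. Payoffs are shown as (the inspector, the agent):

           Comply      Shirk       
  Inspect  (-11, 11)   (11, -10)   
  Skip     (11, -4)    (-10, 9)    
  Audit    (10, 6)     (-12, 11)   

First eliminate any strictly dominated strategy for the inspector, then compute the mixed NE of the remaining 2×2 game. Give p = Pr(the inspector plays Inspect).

The inspector's strategy Audit is strictly dominated by Skip: 11 > 10 and -10 > -12. Eliminate Audit.
The agent's indifference between Comply and Shirk determines the inspector's mixing probability p:
  the agent's expected payoff from Comply: p·11 + (1−p)·(-4) = 15p - 4
  the agent's expected payoff from Shirk: p·(-10) + (1−p)·9 = -19p + 9
  15p - 4 = -19p + 9  ⇒  34p = 13  ⇒  p = 13/34.

p = 13/34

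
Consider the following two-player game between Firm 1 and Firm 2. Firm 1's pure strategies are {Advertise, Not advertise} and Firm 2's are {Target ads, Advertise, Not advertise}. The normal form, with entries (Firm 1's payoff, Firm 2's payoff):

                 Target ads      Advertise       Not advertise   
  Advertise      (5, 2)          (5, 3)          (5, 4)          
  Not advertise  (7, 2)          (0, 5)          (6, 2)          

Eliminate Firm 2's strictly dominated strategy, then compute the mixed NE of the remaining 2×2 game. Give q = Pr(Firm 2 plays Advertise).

Firm 2's strategy Target ads is strictly dominated by Advertise: 3 > 2 and 5 > 2. Eliminate Target ads.
Firm 2's mix must leave Firm 1 indifferent between Advertise and Not advertise.
  Firm 1's expected payoff from Advertise: q·5 + (1−q)·5 = 5
  Firm 1's expected payoff from Not advertise: q·0 + (1−q)·6 = -6q + 6
  5 = -6q + 6  ⇒  6q = 1  ⇒  q = 1/6.

q = 1/6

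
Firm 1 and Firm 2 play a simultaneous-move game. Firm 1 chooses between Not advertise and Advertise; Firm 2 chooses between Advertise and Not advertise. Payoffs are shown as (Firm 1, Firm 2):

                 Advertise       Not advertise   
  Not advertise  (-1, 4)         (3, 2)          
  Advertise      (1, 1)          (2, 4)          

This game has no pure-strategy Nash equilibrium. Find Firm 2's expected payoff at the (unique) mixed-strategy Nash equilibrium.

Firm 1's mix must leave Firm 2 indifferent between Advertise and Not advertise.
  Firm 2's expected payoff from Advertise: p·4 + (1−p)·1 = 3p + 1
  Firm 2's expected payoff from Not advertise: p·2 + (1−p)·4 = -2p + 4
  3p + 1 = -2p + 4  ⇒  5p = 3  ⇒  p = 3/5.
At equilibrium Firm 2 is indifferent across columns, so Firm 2's payoff equals the payoff from Advertise: (3/5)·4 + (2/5)·1 = 14/5.

14/5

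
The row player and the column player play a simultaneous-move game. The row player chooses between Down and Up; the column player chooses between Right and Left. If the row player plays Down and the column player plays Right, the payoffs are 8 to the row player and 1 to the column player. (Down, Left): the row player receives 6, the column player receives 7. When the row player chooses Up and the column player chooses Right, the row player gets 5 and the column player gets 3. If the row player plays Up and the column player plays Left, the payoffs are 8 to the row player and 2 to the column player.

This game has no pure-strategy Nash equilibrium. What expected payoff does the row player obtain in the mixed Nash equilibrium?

34/5

Set the row player's expected payoff from Down equal to that from Up:
  the row player's expected payoff from Down: q·8 + (1−q)·6 = 2q + 6
  the row player's expected payoff from Up: q·5 + (1−q)·8 = -3q + 8
  2q + 6 = -3q + 8  ⇒  5q = 2  ⇒  q = 2/5.
At equilibrium the row player is indifferent across rows, so the row player's payoff equals the payoff from Down: (2/5)·8 + (3/5)·6 = 34/5.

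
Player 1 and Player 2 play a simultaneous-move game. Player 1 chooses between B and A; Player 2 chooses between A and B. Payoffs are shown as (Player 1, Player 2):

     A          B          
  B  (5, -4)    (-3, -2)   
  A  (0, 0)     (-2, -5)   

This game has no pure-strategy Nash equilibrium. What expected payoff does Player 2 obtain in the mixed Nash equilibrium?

-20/7

Player 2's indifference between A and B determines Player 1's mixing probability p:
  Player 2's payoff from A: p·(-4) + (1−p)·0 = -4p
  Player 2's payoff from B: p·(-2) + (1−p)·(-5) = 3p - 5
  -4p = 3p - 5  ⇒  -7p = -5  ⇒  p = 5/7.
At equilibrium Player 2 is indifferent across columns, so Player 2's payoff equals the payoff from A: (5/7)·(-4) + (2/7)·0 = -20/7.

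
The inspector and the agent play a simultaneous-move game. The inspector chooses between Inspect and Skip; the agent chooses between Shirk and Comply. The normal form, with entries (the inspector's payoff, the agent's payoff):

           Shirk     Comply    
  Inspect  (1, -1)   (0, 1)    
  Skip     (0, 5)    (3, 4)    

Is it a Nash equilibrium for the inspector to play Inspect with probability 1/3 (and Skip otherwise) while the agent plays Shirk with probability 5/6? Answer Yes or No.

Given the agent's mix q = 5/6, the inspector's payoff from Inspect is 5/6 but from Skip is 1/2. The inspector strictly prefers Inspect, so the inspector would not mix.
So the proposed profile is not a Nash equilibrium.

No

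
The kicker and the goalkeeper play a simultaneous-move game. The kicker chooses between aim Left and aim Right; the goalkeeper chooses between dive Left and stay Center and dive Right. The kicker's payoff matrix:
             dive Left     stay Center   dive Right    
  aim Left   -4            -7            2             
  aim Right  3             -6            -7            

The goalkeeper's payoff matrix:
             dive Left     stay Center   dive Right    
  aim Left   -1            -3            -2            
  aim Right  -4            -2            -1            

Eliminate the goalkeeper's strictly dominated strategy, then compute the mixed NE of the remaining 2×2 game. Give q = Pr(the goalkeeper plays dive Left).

The goalkeeper's strategy stay Center is strictly dominated by dive Right: -2 > -3 and -1 > -2. Eliminate stay Center.
The goalkeeper's mix must leave the kicker indifferent between aim Left and aim Right.
  the kicker's payoff from aim Left: q·(-4) + (1−q)·2 = -6q + 2
  the kicker's payoff from aim Right: q·3 + (1−q)·(-7) = 10q - 7
  -6q + 2 = 10q - 7  ⇒  -16q = -9  ⇒  q = 9/16.

q = 9/16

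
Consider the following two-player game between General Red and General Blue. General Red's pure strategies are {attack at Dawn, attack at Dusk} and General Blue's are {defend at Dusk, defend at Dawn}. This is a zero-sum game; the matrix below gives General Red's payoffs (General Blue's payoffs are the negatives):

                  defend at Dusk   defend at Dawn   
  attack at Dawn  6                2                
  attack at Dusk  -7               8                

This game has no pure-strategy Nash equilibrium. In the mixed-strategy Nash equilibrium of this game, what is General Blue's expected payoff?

-62/19

For General Blue to be willing to mix, General Blue must be indifferent between defend at Dusk and defend at Dawn, which pins down General Red's mix.
  General Blue's expected payoff from defend at Dusk: p·(-6) + (1−p)·7 = -13p + 7
  General Blue's expected payoff from defend at Dawn: p·(-2) + (1−p)·(-8) = 6p - 8
  -13p + 7 = 6p - 8  ⇒  -19p = -15  ⇒  p = 15/19.
At equilibrium General Blue is indifferent across columns, so General Blue's payoff equals the payoff from defend at Dusk: (15/19)·(-6) + (4/19)·7 = -62/19.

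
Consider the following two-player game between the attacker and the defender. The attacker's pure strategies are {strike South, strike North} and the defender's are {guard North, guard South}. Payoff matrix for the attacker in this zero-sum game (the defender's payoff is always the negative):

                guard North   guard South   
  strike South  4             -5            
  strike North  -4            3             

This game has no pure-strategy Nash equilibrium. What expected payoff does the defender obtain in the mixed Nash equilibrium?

For the defender to be willing to mix, the defender must be indifferent between guard North and guard South, which pins down the attacker's mix.
  the defender's payoff to guard North: p·(-4) + (1−p)·4 = -8p + 4
  the defender's payoff to guard South: p·5 + (1−p)·(-3) = 8p - 3
  -8p + 4 = 8p - 3  ⇒  -16p = -7  ⇒  p = 7/16.
At equilibrium the defender is indifferent across columns, so the defender's payoff equals the payoff from guard North: (7/16)·(-4) + (9/16)·4 = 1/2.

1/2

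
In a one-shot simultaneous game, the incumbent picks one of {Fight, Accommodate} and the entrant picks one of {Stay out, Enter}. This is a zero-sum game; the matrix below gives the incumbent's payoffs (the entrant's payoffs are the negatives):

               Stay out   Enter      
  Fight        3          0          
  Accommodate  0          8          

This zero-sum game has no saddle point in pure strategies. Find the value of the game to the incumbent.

v = 24/11

For the incumbent to be willing to mix, the incumbent must be indifferent between Fight and Accommodate, which pins down the entrant's mix.
  the incumbent's payoff to Fight: q·3 + (1−q)·0 = 3q
  the incumbent's payoff to Accommodate: q·0 + (1−q)·8 = -8q + 8
  3q = -8q + 8  ⇒  11q = 8  ⇒  q = 8/11.
The value is the incumbent's expected payoff against this mix (using Fight): (8/11)·3 + (3/11)·0 = 24/11.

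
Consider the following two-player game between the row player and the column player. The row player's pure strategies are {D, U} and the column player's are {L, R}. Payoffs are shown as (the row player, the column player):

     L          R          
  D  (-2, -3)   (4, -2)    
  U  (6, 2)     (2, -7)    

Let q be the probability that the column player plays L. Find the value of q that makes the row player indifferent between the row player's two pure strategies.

q = 1/5

The row player's indifference between D and U determines the column player's mixing probability q:
  the row player's payoff to D: q·(-2) + (1−q)·4 = -6q + 4
  the row player's payoff to U: q·6 + (1−q)·2 = 4q + 2
  -6q + 4 = 4q + 2  ⇒  -10q = -2  ⇒  q = 1/5.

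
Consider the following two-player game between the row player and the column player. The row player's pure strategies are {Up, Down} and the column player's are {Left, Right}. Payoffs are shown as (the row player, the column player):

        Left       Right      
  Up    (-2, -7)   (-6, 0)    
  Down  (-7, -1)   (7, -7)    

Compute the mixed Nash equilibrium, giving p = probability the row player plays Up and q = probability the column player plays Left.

p = 6/13, q = 13/18

For the column player to be willing to mix, the column player must be indifferent between Left and Right, which pins down the row player's mix.
  the column player's payoff from Left: p·(-7) + (1−p)·(-1) = -6p - 1
  the column player's payoff from Right: p·0 + (1−p)·(-7) = 7p - 7
  -6p - 1 = 7p - 7  ⇒  -13p = -6  ⇒  p = 6/13.
The row player's indifference between Up and Down determines the column player's mixing probability q:
  the row player's payoff from Up: q·(-2) + (1−q)·(-6) = 4q - 6
  the row player's payoff from Down: q·(-7) + (1−q)·7 = -14q + 7
  4q - 6 = -14q + 7  ⇒  18q = 13  ⇒  q = 13/18.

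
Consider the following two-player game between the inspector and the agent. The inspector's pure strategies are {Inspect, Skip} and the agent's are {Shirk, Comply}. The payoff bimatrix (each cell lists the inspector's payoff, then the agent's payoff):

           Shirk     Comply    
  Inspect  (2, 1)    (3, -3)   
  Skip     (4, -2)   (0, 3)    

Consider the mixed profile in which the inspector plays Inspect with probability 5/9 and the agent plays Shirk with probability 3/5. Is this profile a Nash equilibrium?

Check the agent's indifference given the inspector's mix p = 5/9:
  payoff from Shirk = -1/3; payoff from Comply = -1/3 — equal.
Check the inspector's indifference given the agent's mix q = 3/5:
  payoff from Inspect = 12/5; payoff from Skip = 12/5 — equal.
Both players are indifferent, so neither can profitably deviate.

Yes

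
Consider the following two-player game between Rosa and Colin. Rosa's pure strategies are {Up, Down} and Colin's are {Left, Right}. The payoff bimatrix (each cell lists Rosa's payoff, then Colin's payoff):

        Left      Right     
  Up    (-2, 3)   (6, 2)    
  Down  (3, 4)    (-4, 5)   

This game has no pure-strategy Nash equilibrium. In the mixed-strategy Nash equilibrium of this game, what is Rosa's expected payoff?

2/3

For Rosa to be willing to mix, Rosa must be indifferent between Up and Down, which pins down Colin's mix.
  Rosa's payoff to Up: q·(-2) + (1−q)·6 = -8q + 6
  Rosa's payoff to Down: q·3 + (1−q)·(-4) = 7q - 4
  -8q + 6 = 7q - 4  ⇒  -15q = -10  ⇒  q = 2/3.
At equilibrium Rosa is indifferent across rows, so Rosa's payoff equals the payoff from Up: (2/3)·(-2) + (1/3)·6 = 2/3.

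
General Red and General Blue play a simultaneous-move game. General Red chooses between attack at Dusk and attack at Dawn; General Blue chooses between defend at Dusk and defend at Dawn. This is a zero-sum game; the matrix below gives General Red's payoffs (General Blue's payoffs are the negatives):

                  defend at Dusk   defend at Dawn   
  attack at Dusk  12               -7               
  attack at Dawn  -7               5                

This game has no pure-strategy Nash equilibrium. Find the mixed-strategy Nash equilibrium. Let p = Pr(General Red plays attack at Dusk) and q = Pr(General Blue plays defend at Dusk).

p = 12/31, q = 12/31

General Red's mix must leave General Blue indifferent between defend at Dusk and defend at Dawn.
  General Blue's expected payoff from defend at Dusk: p·(-12) + (1−p)·7 = -19p + 7
  General Blue's expected payoff from defend at Dawn: p·7 + (1−p)·(-5) = 12p - 5
  -19p + 7 = 12p - 5  ⇒  -31p = -12  ⇒  p = 12/31.
Set General Red's expected payoff from attack at Dusk equal to that from attack at Dawn:
  General Red's payoff to attack at Dusk: q·12 + (1−q)·(-7) = 19q - 7
  General Red's payoff to attack at Dawn: q·(-7) + (1−q)·5 = -12q + 5
  19q - 7 = -12q + 5  ⇒  31q = 12  ⇒  q = 12/31.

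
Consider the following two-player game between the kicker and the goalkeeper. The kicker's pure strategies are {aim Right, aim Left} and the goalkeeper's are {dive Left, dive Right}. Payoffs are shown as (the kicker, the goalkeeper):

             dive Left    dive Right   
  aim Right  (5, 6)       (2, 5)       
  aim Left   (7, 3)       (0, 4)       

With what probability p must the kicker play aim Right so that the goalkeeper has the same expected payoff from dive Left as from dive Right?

p = 1/2

For the goalkeeper to be willing to mix, the goalkeeper must be indifferent between dive Left and dive Right, which pins down the kicker's mix.
  the goalkeeper's payoff to dive Left: p·6 + (1−p)·3 = 3p + 3
  the goalkeeper's payoff to dive Right: p·5 + (1−p)·4 = p + 4
  3p + 3 = p + 4  ⇒  2p = 1  ⇒  p = 1/2.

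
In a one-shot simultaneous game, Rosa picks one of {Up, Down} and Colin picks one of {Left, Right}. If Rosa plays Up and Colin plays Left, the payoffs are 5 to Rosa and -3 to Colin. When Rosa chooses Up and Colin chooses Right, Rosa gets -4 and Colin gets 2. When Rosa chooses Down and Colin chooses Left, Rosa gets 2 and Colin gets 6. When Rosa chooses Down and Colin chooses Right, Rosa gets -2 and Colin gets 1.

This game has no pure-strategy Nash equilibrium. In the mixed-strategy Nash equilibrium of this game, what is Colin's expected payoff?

3/2

In a mixed equilibrium Colin is indifferent between Left and Right; this condition fixes p.
  Colin's payoff from Left: p·(-3) + (1−p)·6 = -9p + 6
  Colin's payoff from Right: p·2 + (1−p)·1 = p + 1
  -9p + 6 = p + 1  ⇒  -10p = -5  ⇒  p = 1/2.
At equilibrium Colin is indifferent across columns, so Colin's payoff equals the payoff from Left: (1/2)·(-3) + (1/2)·6 = 3/2.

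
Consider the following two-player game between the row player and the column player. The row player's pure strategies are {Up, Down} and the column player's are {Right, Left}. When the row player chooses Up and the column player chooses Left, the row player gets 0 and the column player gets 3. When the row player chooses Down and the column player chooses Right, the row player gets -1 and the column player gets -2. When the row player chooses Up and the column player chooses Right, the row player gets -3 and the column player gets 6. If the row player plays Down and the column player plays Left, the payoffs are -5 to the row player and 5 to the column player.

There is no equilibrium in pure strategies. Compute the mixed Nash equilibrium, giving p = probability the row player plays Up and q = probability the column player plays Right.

Set the column player's expected payoff from Right equal to that from Left:
  the column player's payoff from Right: p·6 + (1−p)·(-2) = 8p - 2
  the column player's payoff from Left: p·3 + (1−p)·5 = -2p + 5
  8p - 2 = -2p + 5  ⇒  10p = 7  ⇒  p = 7/10.
The column player's mix must leave the row player indifferent between Up and Down.
  the row player's expected payoff from Up: q·(-3) + (1−q)·0 = -3q
  the row player's expected payoff from Down: q·(-1) + (1−q)·(-5) = 4q - 5
  -3q = 4q - 5  ⇒  -7q = -5  ⇒  q = 5/7.

p = 7/10, q = 5/7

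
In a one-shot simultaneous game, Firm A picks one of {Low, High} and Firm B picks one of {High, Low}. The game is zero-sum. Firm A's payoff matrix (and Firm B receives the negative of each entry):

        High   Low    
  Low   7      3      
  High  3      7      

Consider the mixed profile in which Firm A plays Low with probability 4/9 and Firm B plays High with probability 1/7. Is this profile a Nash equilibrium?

Given Firm A's mix p = 4/9, Firm B's payoff from High is -43/9 but from Low is -47/9. Firm B strictly prefers High, so Firm B would not mix.
So the proposed profile is not a Nash equilibrium.

No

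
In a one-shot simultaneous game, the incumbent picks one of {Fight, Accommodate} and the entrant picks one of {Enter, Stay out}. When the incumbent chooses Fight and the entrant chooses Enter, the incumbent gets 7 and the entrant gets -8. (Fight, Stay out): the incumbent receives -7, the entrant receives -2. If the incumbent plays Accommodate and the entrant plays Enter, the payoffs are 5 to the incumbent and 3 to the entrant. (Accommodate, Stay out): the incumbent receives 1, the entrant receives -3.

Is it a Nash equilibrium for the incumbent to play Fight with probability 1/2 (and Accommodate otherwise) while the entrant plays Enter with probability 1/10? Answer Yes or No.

No

Given the entrant's mix q = 1/10, the incumbent's payoff from Fight is -28/5 but from Accommodate is 7/5. The incumbent strictly prefers Accommodate, so the incumbent would not mix.
So the proposed profile is not a Nash equilibrium.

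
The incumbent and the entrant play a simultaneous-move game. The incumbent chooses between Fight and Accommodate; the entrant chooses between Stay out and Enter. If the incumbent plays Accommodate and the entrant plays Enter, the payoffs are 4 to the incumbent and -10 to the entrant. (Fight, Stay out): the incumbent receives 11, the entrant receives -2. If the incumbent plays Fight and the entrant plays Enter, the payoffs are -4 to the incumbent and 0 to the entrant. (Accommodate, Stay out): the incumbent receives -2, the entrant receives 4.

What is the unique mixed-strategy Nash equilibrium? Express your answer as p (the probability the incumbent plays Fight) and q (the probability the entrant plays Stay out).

The entrant's indifference between Stay out and Enter determines the incumbent's mixing probability p:
  the entrant's expected payoff from Stay out: p·(-2) + (1−p)·4 = -6p + 4
  the entrant's expected payoff from Enter: p·0 + (1−p)·(-10) = 10p - 10
  -6p + 4 = 10p - 10  ⇒  -16p = -14  ⇒  p = 7/8.
For the incumbent to be willing to mix, the incumbent must be indifferent between Fight and Accommodate, which pins down the entrant's mix.
  the incumbent's payoff to Fight: q·11 + (1−q)·(-4) = 15q - 4
  the incumbent's payoff to Accommodate: q·(-2) + (1−q)·4 = -6q + 4
  15q - 4 = -6q + 4  ⇒  21q = 8  ⇒  q = 8/21.

p = 7/8, q = 8/21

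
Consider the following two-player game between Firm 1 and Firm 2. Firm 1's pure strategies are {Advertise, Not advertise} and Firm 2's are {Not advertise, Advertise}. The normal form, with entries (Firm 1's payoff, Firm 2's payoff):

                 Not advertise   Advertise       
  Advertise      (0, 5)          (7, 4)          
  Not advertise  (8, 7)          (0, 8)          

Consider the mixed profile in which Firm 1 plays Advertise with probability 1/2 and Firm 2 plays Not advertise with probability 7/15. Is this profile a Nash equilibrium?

Yes

Check Firm 2's indifference given Firm 1's mix p = 1/2:
  payoff from Not advertise = 6; payoff from Advertise = 6 — equal.
Check Firm 1's indifference given Firm 2's mix q = 7/15:
  payoff from Advertise = 56/15; payoff from Not advertise = 56/15 — equal.
Both players are indifferent, so neither can profitably deviate.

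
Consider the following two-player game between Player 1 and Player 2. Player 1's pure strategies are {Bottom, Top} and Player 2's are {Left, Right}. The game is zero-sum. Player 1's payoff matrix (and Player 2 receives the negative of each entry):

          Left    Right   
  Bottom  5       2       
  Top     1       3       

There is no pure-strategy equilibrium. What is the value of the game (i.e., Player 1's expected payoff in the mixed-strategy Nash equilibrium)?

v = 13/5

Player 1's indifference between Bottom and Top determines Player 2's mixing probability q:
  Player 1's payoff to Bottom: q·5 + (1−q)·2 = 3q + 2
  Player 1's payoff to Top: q·1 + (1−q)·3 = -2q + 3
  3q + 2 = -2q + 3  ⇒  5q = 1  ⇒  q = 1/5.
The value is Player 1's expected payoff against this mix (using Bottom): (1/5)·5 + (4/5)·2 = 13/5.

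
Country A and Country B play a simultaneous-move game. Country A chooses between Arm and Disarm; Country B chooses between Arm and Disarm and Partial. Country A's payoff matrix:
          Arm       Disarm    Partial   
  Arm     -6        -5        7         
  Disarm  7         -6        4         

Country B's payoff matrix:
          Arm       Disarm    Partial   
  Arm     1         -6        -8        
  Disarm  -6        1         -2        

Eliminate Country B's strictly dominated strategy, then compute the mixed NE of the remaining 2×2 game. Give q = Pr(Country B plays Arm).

q = 1/14

Country B's strategy Partial is strictly dominated by Disarm: -6 > -8 and 1 > -2. Eliminate Partial.
Country B's mix must leave Country A indifferent between Arm and Disarm.
  Country A's expected payoff from Arm: q·(-6) + (1−q)·(-5) = -q - 5
  Country A's expected payoff from Disarm: q·7 + (1−q)·(-6) = 13q - 6
  -q - 5 = 13q - 6  ⇒  -14q = -1  ⇒  q = 1/14.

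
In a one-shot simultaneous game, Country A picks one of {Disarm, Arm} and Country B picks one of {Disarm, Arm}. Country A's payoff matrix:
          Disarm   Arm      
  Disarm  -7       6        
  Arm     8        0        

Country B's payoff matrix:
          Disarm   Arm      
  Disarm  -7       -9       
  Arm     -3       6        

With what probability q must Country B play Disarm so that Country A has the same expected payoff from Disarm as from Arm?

For Country A to be willing to mix, Country A must be indifferent between Disarm and Arm, which pins down Country B's mix.
  Country A's payoff to Disarm: q·(-7) + (1−q)·6 = -13q + 6
  Country A's payoff to Arm: q·8 + (1−q)·0 = 8q
  -13q + 6 = 8q  ⇒  -21q = -6  ⇒  q = 2/7.

q = 2/7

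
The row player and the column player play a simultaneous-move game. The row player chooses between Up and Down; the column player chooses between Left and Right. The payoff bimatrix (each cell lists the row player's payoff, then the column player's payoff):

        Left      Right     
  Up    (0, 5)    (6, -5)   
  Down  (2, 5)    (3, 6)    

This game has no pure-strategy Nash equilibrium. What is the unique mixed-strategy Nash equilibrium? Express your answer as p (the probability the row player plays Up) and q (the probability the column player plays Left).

The row player's mix must leave the column player indifferent between Left and Right.
  the column player's payoff from Left: p·5 + (1−p)·5 = 5
  the column player's payoff from Right: p·(-5) + (1−p)·6 = -11p + 6
  5 = -11p + 6  ⇒  11p = 1  ⇒  p = 1/11.
For the row player to be willing to mix, the row player must be indifferent between Up and Down, which pins down the column player's mix.
  the row player's payoff from Up: q·0 + (1−q)·6 = -6q + 6
  the row player's payoff from Down: q·2 + (1−q)·3 = -q + 3
  -6q + 6 = -q + 3  ⇒  -5q = -3  ⇒  q = 3/5.

p = 1/11, q = 3/5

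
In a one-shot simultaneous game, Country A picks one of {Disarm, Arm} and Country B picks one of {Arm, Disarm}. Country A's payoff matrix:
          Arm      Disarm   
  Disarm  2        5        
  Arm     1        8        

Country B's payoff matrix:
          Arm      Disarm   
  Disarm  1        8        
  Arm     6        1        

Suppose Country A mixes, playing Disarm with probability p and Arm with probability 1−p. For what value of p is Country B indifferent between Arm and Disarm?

p = 5/12

Set Country B's expected payoff from Arm equal to that from Disarm:
  Country B's payoff from Arm: p·1 + (1−p)·6 = -5p + 6
  Country B's payoff from Disarm: p·8 + (1−p)·1 = 7p + 1
  -5p + 6 = 7p + 1  ⇒  -12p = -5  ⇒  p = 5/12.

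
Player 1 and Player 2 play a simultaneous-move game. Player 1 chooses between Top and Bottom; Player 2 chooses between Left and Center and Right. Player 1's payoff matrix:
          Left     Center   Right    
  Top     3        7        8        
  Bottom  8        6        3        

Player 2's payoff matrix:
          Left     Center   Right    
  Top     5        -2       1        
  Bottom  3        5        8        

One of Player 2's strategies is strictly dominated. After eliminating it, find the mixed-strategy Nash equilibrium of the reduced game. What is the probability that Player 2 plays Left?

Player 2's strategy Center is strictly dominated by Right: 1 > -2 and 8 > 5. Eliminate Center.
Player 1's indifference between Top and Bottom determines Player 2's mixing probability q:
  Player 1's payoff from Top: q·3 + (1−q)·8 = -5q + 8
  Player 1's payoff from Bottom: q·8 + (1−q)·3 = 5q + 3
  -5q + 8 = 5q + 3  ⇒  -10q = -5  ⇒  q = 1/2.

q = 1/2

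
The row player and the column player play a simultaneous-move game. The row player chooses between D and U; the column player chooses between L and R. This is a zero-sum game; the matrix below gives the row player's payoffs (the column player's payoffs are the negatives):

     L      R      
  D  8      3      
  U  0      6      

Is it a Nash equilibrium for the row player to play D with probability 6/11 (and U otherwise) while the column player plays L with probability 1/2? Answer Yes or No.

Given the column player's mix q = 1/2, the row player's payoff from D is 11/2 but from U is 3. The row player strictly prefers D, so the row player would not mix.
So the proposed profile is not a Nash equilibrium.

No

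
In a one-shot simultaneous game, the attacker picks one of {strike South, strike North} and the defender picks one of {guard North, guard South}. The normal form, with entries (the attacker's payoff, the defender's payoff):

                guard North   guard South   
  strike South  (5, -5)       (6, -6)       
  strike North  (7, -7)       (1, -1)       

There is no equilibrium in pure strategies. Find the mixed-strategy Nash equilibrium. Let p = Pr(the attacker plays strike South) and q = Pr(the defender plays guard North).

The defender's indifference between guard North and guard South determines the attacker's mixing probability p:
  the defender's payoff from guard North: p·(-5) + (1−p)·(-7) = 2p - 7
  the defender's payoff from guard South: p·(-6) + (1−p)·(-1) = -5p - 1
  2p - 7 = -5p - 1  ⇒  7p = 6  ⇒  p = 6/7.
In a mixed equilibrium the attacker is indifferent between strike South and strike North; this condition fixes q.
  the attacker's expected payoff from strike South: q·5 + (1−q)·6 = -q + 6
  the attacker's expected payoff from strike North: q·7 + (1−q)·1 = 6q + 1
  -q + 6 = 6q + 1  ⇒  -7q = -5  ⇒  q = 5/7.

p = 6/7, q = 5/7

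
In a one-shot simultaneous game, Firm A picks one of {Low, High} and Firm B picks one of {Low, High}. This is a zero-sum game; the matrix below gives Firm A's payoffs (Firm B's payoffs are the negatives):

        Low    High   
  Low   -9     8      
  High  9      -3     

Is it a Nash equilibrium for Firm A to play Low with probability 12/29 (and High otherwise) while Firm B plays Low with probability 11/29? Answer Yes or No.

Check Firm B's indifference given Firm A's mix p = 12/29:
  payoff from Low = -45/29; payoff from High = -45/29 — equal.
Check Firm A's indifference given Firm B's mix q = 11/29:
  payoff from Low = 45/29; payoff from High = 45/29 — equal.
Both players are indifferent, so neither can profitably deviate.

Yes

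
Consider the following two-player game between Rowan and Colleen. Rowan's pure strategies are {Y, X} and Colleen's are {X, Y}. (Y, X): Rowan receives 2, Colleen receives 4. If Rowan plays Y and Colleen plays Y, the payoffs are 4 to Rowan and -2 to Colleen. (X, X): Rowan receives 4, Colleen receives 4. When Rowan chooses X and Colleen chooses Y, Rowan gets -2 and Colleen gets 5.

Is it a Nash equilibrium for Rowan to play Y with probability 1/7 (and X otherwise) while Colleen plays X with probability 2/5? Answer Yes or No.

No

Given Colleen's mix q = 2/5, Rowan's payoff from Y is 16/5 but from X is 2/5. Rowan strictly prefers Y, so Rowan would not mix.
So the proposed profile is not a Nash equilibrium.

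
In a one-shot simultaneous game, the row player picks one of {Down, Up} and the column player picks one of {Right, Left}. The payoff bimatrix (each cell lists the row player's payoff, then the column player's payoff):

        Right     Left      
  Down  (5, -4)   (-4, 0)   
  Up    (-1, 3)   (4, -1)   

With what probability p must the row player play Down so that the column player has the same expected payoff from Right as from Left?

p = 1/2

Set the column player's expected payoff from Right equal to that from Left:
  the column player's payoff to Right: p·(-4) + (1−p)·3 = -7p + 3
  the column player's payoff to Left: p·0 + (1−p)·(-1) = p - 1
  -7p + 3 = p - 1  ⇒  -8p = -4  ⇒  p = 1/2.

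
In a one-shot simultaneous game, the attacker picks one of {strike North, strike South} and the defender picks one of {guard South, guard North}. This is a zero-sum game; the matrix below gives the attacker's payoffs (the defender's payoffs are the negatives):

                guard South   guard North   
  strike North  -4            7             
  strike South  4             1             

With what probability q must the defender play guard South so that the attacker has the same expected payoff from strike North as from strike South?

For the attacker to be willing to mix, the attacker must be indifferent between strike North and strike South, which pins down the defender's mix.
  the attacker's payoff to strike North: q·(-4) + (1−q)·7 = -11q + 7
  the attacker's payoff to strike South: q·4 + (1−q)·1 = 3q + 1
  -11q + 7 = 3q + 1  ⇒  -14q = -6  ⇒  q = 3/7.

q = 3/7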